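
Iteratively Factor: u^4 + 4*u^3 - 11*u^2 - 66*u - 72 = (u + 2)*(u^3 + 2*u^2 - 15*u - 36) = (u + 2)*(u + 3)*(u^2 - u - 12) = (u - 4)*(u + 2)*(u + 3)*(u + 3)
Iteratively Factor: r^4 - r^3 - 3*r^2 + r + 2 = (r - 2)*(r^3 + r^2 - r - 1) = (r - 2)*(r + 1)*(r^2 - 1) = (r - 2)*(r + 1)^2*(r - 1)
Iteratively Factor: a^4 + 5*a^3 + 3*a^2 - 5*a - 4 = (a + 1)*(a^3 + 4*a^2 - a - 4) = (a + 1)*(a + 4)*(a^2 - 1) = (a + 1)^2*(a + 4)*(a - 1)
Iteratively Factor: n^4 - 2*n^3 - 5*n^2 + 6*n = (n)*(n^3 - 2*n^2 - 5*n + 6) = n*(n - 1)*(n^2 - n - 6) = n*(n - 1)*(n + 2)*(n - 3)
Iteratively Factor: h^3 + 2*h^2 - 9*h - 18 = (h + 3)*(h^2 - h - 6) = (h - 3)*(h + 3)*(h + 2)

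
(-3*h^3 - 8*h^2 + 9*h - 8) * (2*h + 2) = -6*h^4 - 22*h^3 + 2*h^2 + 2*h - 16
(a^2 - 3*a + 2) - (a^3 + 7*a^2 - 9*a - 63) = -a^3 - 6*a^2 + 6*a + 65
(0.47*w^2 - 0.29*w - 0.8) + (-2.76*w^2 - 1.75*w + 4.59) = -2.29*w^2 - 2.04*w + 3.79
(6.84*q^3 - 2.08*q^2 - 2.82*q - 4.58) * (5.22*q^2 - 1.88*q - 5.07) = 35.7048*q^5 - 23.7168*q^4 - 45.4888*q^3 - 8.0604*q^2 + 22.9078*q + 23.2206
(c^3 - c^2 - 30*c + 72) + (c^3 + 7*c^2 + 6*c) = 2*c^3 + 6*c^2 - 24*c + 72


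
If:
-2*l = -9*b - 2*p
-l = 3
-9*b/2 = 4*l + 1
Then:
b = 22/9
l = -3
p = -14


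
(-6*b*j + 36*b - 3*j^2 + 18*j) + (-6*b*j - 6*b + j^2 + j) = -12*b*j + 30*b - 2*j^2 + 19*j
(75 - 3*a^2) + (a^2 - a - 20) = -2*a^2 - a + 55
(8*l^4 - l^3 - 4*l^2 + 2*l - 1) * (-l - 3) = -8*l^5 - 23*l^4 + 7*l^3 + 10*l^2 - 5*l + 3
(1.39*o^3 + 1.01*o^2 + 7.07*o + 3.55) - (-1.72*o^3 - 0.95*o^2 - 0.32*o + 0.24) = 3.11*o^3 + 1.96*o^2 + 7.39*o + 3.31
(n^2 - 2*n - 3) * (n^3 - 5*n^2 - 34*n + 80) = n^5 - 7*n^4 - 27*n^3 + 163*n^2 - 58*n - 240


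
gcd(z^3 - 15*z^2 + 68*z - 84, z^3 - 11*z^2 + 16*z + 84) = z^2 - 13*z + 42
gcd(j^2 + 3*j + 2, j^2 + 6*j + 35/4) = 1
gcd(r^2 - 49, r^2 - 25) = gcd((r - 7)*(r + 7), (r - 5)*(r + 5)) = 1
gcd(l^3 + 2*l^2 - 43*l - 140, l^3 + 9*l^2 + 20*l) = l^2 + 9*l + 20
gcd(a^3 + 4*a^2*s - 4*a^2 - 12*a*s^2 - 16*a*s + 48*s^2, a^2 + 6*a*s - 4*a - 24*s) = a^2 + 6*a*s - 4*a - 24*s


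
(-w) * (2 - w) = w^2 - 2*w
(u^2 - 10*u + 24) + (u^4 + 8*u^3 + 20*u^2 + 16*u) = u^4 + 8*u^3 + 21*u^2 + 6*u + 24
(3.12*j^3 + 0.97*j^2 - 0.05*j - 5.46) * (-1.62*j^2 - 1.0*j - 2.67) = -5.0544*j^5 - 4.6914*j^4 - 9.2194*j^3 + 6.3053*j^2 + 5.5935*j + 14.5782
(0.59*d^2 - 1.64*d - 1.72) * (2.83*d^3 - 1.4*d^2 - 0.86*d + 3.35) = 1.6697*d^5 - 5.4672*d^4 - 3.079*d^3 + 5.7949*d^2 - 4.0148*d - 5.762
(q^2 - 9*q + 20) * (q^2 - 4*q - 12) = q^4 - 13*q^3 + 44*q^2 + 28*q - 240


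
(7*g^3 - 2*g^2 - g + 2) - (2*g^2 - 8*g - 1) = 7*g^3 - 4*g^2 + 7*g + 3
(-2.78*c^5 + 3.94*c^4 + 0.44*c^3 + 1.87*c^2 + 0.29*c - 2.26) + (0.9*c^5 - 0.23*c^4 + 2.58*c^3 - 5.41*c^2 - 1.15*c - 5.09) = -1.88*c^5 + 3.71*c^4 + 3.02*c^3 - 3.54*c^2 - 0.86*c - 7.35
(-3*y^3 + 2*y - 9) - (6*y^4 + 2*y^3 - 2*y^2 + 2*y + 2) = -6*y^4 - 5*y^3 + 2*y^2 - 11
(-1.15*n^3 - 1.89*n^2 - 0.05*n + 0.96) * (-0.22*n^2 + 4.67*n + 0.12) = 0.253*n^5 - 4.9547*n^4 - 8.9533*n^3 - 0.6715*n^2 + 4.4772*n + 0.1152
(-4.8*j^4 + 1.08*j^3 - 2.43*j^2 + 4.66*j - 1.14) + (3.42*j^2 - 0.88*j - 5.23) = -4.8*j^4 + 1.08*j^3 + 0.99*j^2 + 3.78*j - 6.37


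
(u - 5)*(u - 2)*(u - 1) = u^3 - 8*u^2 + 17*u - 10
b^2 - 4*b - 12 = (b - 6)*(b + 2)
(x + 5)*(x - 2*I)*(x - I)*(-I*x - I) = -I*x^4 - 3*x^3 - 6*I*x^3 - 18*x^2 - 3*I*x^2 - 15*x + 12*I*x + 10*I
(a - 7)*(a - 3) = a^2 - 10*a + 21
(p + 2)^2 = p^2 + 4*p + 4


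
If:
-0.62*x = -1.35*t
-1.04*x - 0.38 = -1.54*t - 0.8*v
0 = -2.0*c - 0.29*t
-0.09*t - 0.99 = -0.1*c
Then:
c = 1.37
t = -9.47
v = -8.10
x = -20.63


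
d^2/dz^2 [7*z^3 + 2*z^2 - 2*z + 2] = 42*z + 4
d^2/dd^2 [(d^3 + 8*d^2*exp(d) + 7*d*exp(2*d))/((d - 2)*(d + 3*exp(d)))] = (5*d^6*exp(d) + 13*d^5*exp(2*d) - 20*d^5*exp(d) + 63*d^4*exp(3*d) - 20*d^4*exp(2*d) + 63*d^3*exp(4*d) - 252*d^3*exp(3*d) - 208*d^3*exp(2*d) + 60*d^3*exp(d) + 8*d^3 - 252*d^2*exp(4*d) + 540*d^2*exp(2*d) + 72*d^2*exp(d) + 756*d*exp(3*d) + 216*d*exp(2*d) + 756*exp(4*d) + 408*exp(3*d))/(d^6 + 9*d^5*exp(d) - 6*d^5 + 27*d^4*exp(2*d) - 54*d^4*exp(d) + 12*d^4 + 27*d^3*exp(3*d) - 162*d^3*exp(2*d) + 108*d^3*exp(d) - 8*d^3 - 162*d^2*exp(3*d) + 324*d^2*exp(2*d) - 72*d^2*exp(d) + 324*d*exp(3*d) - 216*d*exp(2*d) - 216*exp(3*d))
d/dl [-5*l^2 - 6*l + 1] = -10*l - 6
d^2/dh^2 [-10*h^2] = -20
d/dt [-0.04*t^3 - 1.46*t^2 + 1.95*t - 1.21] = -0.12*t^2 - 2.92*t + 1.95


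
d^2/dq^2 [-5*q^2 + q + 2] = -10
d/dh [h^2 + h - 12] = 2*h + 1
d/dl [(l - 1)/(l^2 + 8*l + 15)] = (l^2 + 8*l - 2*(l - 1)*(l + 4) + 15)/(l^2 + 8*l + 15)^2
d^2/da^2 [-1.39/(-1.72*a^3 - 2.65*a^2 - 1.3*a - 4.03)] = (-(14.3448*a + 7.367)*(1.72*a^3 + 2.65*a^2 + 1.3*a + 4.03) + 1.39*(5.16*a^2 + 5.3*a + 1.3)*(10.32*a^2 + 10.6*a + 2.6))/(1.72*a^3 + 2.65*a^2 + 1.3*a + 4.03)^3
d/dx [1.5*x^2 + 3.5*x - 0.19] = 3.0*x + 3.5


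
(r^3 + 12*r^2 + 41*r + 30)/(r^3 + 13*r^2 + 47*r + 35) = (r + 6)/(r + 7)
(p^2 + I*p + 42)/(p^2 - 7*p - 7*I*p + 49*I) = (p^2 + I*p + 42)/(p^2 - 7*p - 7*I*p + 49*I)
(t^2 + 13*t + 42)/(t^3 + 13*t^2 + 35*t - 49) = (t + 6)/(t^2 + 6*t - 7)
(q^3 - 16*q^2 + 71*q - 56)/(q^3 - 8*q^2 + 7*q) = (q - 8)/q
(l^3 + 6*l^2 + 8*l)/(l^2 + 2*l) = l + 4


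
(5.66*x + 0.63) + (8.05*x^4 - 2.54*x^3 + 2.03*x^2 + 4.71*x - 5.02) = 8.05*x^4 - 2.54*x^3 + 2.03*x^2 + 10.37*x - 4.39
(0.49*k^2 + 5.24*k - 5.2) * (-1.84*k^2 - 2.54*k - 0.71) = -0.9016*k^4 - 10.8862*k^3 - 4.0895*k^2 + 9.4876*k + 3.692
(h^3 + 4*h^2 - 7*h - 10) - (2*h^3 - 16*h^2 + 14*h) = -h^3 + 20*h^2 - 21*h - 10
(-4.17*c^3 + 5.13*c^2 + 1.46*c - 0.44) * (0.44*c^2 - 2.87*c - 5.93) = -1.8348*c^5 + 14.2251*c^4 + 10.6474*c^3 - 34.8047*c^2 - 7.395*c + 2.6092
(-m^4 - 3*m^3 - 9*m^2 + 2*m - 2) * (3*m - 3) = -3*m^5 - 6*m^4 - 18*m^3 + 33*m^2 - 12*m + 6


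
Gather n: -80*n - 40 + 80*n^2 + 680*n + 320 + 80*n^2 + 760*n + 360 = 160*n^2 + 1360*n + 640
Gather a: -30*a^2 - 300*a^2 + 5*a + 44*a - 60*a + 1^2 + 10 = -330*a^2 - 11*a + 11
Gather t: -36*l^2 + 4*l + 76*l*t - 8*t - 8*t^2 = -36*l^2 + 4*l - 8*t^2 + t*(76*l - 8)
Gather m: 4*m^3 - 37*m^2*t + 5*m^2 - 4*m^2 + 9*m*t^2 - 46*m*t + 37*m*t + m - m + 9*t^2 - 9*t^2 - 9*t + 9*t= 4*m^3 + m^2*(1 - 37*t) + m*(9*t^2 - 9*t)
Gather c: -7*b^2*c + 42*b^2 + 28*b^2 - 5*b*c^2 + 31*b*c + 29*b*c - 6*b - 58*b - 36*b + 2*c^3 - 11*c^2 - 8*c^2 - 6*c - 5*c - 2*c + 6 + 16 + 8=70*b^2 - 100*b + 2*c^3 + c^2*(-5*b - 19) + c*(-7*b^2 + 60*b - 13) + 30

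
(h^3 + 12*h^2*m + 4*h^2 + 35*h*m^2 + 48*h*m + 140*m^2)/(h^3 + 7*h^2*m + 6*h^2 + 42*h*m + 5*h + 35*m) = (h^2 + 5*h*m + 4*h + 20*m)/(h^2 + 6*h + 5)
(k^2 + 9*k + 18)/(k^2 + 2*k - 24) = (k + 3)/(k - 4)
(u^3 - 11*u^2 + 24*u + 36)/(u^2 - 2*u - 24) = (u^2 - 5*u - 6)/(u + 4)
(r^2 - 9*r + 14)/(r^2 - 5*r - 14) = (r - 2)/(r + 2)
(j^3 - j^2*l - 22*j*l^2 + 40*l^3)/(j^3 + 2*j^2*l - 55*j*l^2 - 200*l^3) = (j^2 - 6*j*l + 8*l^2)/(j^2 - 3*j*l - 40*l^2)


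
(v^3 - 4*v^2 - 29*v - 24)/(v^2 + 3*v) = v - 7 - 8/v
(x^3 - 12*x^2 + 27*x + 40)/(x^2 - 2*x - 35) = (-x^3 + 12*x^2 - 27*x - 40)/(-x^2 + 2*x + 35)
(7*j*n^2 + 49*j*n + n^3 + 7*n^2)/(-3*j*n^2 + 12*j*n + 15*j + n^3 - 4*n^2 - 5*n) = n*(-7*j*n - 49*j - n^2 - 7*n)/(3*j*n^2 - 12*j*n - 15*j - n^3 + 4*n^2 + 5*n)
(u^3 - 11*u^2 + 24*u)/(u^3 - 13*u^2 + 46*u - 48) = u/(u - 2)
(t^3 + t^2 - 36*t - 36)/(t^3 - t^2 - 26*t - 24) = (t + 6)/(t + 4)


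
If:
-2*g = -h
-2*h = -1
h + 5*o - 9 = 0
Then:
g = 1/4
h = 1/2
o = 17/10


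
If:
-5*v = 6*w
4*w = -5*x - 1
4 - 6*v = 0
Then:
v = 2/3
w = -5/9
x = 11/45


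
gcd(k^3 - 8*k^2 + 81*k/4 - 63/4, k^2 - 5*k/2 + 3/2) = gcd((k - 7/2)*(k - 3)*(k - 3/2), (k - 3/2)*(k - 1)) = k - 3/2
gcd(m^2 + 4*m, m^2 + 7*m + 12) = m + 4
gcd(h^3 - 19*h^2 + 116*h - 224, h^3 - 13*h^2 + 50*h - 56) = h^2 - 11*h + 28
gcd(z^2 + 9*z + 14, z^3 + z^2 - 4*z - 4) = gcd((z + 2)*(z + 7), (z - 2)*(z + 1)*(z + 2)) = z + 2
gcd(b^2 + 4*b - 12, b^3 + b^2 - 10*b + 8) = b - 2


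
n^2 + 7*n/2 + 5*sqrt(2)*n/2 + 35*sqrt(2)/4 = (n + 7/2)*(n + 5*sqrt(2)/2)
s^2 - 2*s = s*(s - 2)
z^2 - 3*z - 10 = (z - 5)*(z + 2)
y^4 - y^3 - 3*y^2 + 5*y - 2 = (y - 1)^3*(y + 2)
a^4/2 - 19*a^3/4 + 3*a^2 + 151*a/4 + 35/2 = (a/2 + 1)*(a - 7)*(a - 5)*(a + 1/2)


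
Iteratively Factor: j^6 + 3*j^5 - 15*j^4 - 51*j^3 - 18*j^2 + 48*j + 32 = (j - 4)*(j^5 + 7*j^4 + 13*j^3 + j^2 - 14*j - 8) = (j - 4)*(j + 1)*(j^4 + 6*j^3 + 7*j^2 - 6*j - 8) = (j - 4)*(j + 1)^2*(j^3 + 5*j^2 + 2*j - 8) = (j - 4)*(j + 1)^2*(j + 2)*(j^2 + 3*j - 4) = (j - 4)*(j + 1)^2*(j + 2)*(j + 4)*(j - 1)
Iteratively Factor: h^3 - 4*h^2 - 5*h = (h)*(h^2 - 4*h - 5) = h*(h - 5)*(h + 1)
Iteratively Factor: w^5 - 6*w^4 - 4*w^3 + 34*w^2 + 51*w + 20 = (w - 5)*(w^4 - w^3 - 9*w^2 - 11*w - 4) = (w - 5)*(w - 4)*(w^3 + 3*w^2 + 3*w + 1) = (w - 5)*(w - 4)*(w + 1)*(w^2 + 2*w + 1) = (w - 5)*(w - 4)*(w + 1)^2*(w + 1)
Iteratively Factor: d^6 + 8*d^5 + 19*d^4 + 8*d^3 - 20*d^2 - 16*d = (d)*(d^5 + 8*d^4 + 19*d^3 + 8*d^2 - 20*d - 16) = d*(d + 2)*(d^4 + 6*d^3 + 7*d^2 - 6*d - 8) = d*(d + 2)*(d + 4)*(d^3 + 2*d^2 - d - 2) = d*(d - 1)*(d + 2)*(d + 4)*(d^2 + 3*d + 2) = d*(d - 1)*(d + 1)*(d + 2)*(d + 4)*(d + 2)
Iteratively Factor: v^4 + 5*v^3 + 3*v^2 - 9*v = (v - 1)*(v^3 + 6*v^2 + 9*v) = (v - 1)*(v + 3)*(v^2 + 3*v) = (v - 1)*(v + 3)^2*(v)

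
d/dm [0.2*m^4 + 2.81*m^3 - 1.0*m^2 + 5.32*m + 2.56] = 0.8*m^3 + 8.43*m^2 - 2.0*m + 5.32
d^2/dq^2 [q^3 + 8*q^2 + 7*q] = 6*q + 16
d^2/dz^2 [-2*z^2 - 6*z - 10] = -4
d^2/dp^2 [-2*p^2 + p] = -4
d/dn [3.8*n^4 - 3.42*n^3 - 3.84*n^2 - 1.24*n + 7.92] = 15.2*n^3 - 10.26*n^2 - 7.68*n - 1.24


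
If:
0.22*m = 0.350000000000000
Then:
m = 1.59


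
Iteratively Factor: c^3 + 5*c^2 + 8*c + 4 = (c + 2)*(c^2 + 3*c + 2) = (c + 2)^2*(c + 1)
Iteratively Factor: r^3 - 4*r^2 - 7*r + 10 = (r - 5)*(r^2 + r - 2) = (r - 5)*(r - 1)*(r + 2)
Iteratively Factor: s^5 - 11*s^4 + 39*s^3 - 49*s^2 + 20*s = (s - 4)*(s^4 - 7*s^3 + 11*s^2 - 5*s) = (s - 5)*(s - 4)*(s^3 - 2*s^2 + s) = (s - 5)*(s - 4)*(s - 1)*(s^2 - s) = (s - 5)*(s - 4)*(s - 1)^2*(s)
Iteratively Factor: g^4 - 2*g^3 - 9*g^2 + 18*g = (g)*(g^3 - 2*g^2 - 9*g + 18) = g*(g + 3)*(g^2 - 5*g + 6) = g*(g - 3)*(g + 3)*(g - 2)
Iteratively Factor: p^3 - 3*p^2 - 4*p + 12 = (p - 2)*(p^2 - p - 6) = (p - 3)*(p - 2)*(p + 2)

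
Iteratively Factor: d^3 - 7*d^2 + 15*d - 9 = (d - 1)*(d^2 - 6*d + 9) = (d - 3)*(d - 1)*(d - 3)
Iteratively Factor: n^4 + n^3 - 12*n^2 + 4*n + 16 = (n - 2)*(n^3 + 3*n^2 - 6*n - 8) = (n - 2)^2*(n^2 + 5*n + 4) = (n - 2)^2*(n + 1)*(n + 4)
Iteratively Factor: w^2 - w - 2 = (w - 2)*(w + 1)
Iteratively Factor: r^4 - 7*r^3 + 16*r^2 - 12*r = (r)*(r^3 - 7*r^2 + 16*r - 12) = r*(r - 3)*(r^2 - 4*r + 4) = r*(r - 3)*(r - 2)*(r - 2)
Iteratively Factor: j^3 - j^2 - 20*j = (j + 4)*(j^2 - 5*j) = (j - 5)*(j + 4)*(j)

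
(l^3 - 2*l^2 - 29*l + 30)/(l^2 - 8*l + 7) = (l^2 - l - 30)/(l - 7)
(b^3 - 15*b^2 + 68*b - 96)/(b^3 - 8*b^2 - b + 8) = (b^2 - 7*b + 12)/(b^2 - 1)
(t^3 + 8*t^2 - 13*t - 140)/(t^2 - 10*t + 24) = (t^2 + 12*t + 35)/(t - 6)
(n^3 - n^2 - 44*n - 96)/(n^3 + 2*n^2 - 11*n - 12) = (n^2 - 5*n - 24)/(n^2 - 2*n - 3)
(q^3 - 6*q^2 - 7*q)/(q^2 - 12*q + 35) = q*(q + 1)/(q - 5)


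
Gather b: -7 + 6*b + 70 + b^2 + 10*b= b^2 + 16*b + 63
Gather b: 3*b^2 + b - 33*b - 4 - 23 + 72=3*b^2 - 32*b + 45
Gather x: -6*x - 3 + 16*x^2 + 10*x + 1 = 16*x^2 + 4*x - 2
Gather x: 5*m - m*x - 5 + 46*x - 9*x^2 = 5*m - 9*x^2 + x*(46 - m) - 5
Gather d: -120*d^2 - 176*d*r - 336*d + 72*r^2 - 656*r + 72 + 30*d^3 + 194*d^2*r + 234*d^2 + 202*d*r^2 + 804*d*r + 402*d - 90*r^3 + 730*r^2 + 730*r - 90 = 30*d^3 + d^2*(194*r + 114) + d*(202*r^2 + 628*r + 66) - 90*r^3 + 802*r^2 + 74*r - 18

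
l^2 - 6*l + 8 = (l - 4)*(l - 2)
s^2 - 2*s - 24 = (s - 6)*(s + 4)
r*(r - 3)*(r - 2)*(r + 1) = r^4 - 4*r^3 + r^2 + 6*r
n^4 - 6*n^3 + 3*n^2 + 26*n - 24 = (n - 4)*(n - 3)*(n - 1)*(n + 2)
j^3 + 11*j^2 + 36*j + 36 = (j + 2)*(j + 3)*(j + 6)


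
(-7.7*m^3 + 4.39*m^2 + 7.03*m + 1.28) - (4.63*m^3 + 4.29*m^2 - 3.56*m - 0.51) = -12.33*m^3 + 0.0999999999999996*m^2 + 10.59*m + 1.79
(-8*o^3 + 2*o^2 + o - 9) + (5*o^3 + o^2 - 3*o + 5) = -3*o^3 + 3*o^2 - 2*o - 4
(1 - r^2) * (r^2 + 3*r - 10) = -r^4 - 3*r^3 + 11*r^2 + 3*r - 10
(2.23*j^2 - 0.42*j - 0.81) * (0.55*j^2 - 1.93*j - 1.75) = 1.2265*j^4 - 4.5349*j^3 - 3.5374*j^2 + 2.2983*j + 1.4175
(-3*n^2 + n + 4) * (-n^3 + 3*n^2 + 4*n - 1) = 3*n^5 - 10*n^4 - 13*n^3 + 19*n^2 + 15*n - 4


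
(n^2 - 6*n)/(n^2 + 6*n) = (n - 6)/(n + 6)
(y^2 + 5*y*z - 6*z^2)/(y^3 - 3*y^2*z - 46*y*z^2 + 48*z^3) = 1/(y - 8*z)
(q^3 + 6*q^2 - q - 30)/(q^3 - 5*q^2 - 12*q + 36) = (q + 5)/(q - 6)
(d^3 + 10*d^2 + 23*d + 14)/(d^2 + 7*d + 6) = (d^2 + 9*d + 14)/(d + 6)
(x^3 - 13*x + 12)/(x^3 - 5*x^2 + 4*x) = (x^2 + x - 12)/(x*(x - 4))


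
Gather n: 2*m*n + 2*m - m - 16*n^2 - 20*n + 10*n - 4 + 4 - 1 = m - 16*n^2 + n*(2*m - 10) - 1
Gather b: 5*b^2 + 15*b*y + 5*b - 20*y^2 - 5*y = 5*b^2 + b*(15*y + 5) - 20*y^2 - 5*y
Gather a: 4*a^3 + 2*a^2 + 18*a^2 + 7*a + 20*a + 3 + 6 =4*a^3 + 20*a^2 + 27*a + 9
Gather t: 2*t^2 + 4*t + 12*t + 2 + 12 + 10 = 2*t^2 + 16*t + 24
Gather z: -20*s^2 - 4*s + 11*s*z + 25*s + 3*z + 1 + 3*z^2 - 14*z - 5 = -20*s^2 + 21*s + 3*z^2 + z*(11*s - 11) - 4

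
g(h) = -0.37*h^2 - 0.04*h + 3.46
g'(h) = -0.74*h - 0.04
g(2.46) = 1.12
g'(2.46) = -1.86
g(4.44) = -4.01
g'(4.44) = -3.33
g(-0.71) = 3.30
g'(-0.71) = 0.49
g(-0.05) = 3.46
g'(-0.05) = -0.00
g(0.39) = 3.39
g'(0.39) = -0.33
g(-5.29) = -6.68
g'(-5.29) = 3.87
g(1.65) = 2.39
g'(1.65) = -1.26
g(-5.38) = -7.03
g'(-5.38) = 3.94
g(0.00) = 3.46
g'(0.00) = -0.04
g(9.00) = -26.87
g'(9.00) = -6.70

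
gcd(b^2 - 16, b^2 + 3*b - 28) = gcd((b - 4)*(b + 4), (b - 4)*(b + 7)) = b - 4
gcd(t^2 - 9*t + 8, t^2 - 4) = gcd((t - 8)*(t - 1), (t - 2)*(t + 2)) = 1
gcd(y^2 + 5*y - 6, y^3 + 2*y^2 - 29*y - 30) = y + 6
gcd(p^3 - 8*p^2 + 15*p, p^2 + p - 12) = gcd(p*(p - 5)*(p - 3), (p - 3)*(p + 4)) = p - 3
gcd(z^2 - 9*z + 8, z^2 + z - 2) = z - 1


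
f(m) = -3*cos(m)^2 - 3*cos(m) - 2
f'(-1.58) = -2.94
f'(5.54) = -5.02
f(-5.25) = -4.32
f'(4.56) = -2.06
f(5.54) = -5.84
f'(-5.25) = 5.22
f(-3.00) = -1.97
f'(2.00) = 0.46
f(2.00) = -1.27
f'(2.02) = 0.36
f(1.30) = -3.02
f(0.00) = -8.00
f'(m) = 6*sin(m)*cos(m) + 3*sin(m)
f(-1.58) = -1.97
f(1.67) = -1.73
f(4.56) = -1.61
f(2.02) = -1.26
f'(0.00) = 0.00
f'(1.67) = 2.39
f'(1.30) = 4.44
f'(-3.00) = 0.41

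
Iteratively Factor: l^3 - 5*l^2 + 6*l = (l)*(l^2 - 5*l + 6) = l*(l - 3)*(l - 2)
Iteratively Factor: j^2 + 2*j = (j)*(j + 2)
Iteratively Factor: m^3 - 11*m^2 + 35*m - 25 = (m - 5)*(m^2 - 6*m + 5) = (m - 5)^2*(m - 1)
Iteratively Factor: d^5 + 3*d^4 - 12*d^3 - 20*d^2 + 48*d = (d)*(d^4 + 3*d^3 - 12*d^2 - 20*d + 48) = d*(d + 3)*(d^3 - 12*d + 16) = d*(d - 2)*(d + 3)*(d^2 + 2*d - 8) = d*(d - 2)^2*(d + 3)*(d + 4)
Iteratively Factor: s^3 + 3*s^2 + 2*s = (s)*(s^2 + 3*s + 2) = s*(s + 2)*(s + 1)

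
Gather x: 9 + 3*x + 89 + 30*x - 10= 33*x + 88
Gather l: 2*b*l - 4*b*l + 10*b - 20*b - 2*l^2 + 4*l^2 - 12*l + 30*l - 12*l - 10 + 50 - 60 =-10*b + 2*l^2 + l*(6 - 2*b) - 20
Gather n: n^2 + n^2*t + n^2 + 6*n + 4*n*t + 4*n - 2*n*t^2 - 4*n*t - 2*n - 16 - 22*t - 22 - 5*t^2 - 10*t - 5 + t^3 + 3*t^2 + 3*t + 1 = n^2*(t + 2) + n*(8 - 2*t^2) + t^3 - 2*t^2 - 29*t - 42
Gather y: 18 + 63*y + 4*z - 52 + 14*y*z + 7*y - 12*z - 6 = y*(14*z + 70) - 8*z - 40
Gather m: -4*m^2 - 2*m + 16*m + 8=-4*m^2 + 14*m + 8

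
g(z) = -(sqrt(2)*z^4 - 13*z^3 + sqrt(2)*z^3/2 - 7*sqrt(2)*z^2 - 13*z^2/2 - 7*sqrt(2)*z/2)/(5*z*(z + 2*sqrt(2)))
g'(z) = -(4*sqrt(2)*z^3 - 39*z^2 + 3*sqrt(2)*z^2/2 - 14*sqrt(2)*z - 13*z - 7*sqrt(2)/2)/(5*z*(z + 2*sqrt(2))) + (sqrt(2)*z^4 - 13*z^3 + sqrt(2)*z^3/2 - 7*sqrt(2)*z^2 - 13*z^2/2 - 7*sqrt(2)*z/2)/(5*z*(z + 2*sqrt(2))^2) + (sqrt(2)*z^4 - 13*z^3 + sqrt(2)*z^3/2 - 7*sqrt(2)*z^2 - 13*z^2/2 - 7*sqrt(2)*z/2)/(5*z^2*(z + 2*sqrt(2))) = (-4*sqrt(2)*z^3 - sqrt(2)*z^2 + 2*z^2 - 8*z + 104*sqrt(2)*z + 19*sqrt(2) + 56)/(10*(z^2 + 4*sqrt(2)*z + 8))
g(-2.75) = 209.69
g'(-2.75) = -2886.12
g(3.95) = 5.14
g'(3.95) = 0.64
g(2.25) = 3.46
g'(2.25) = 1.30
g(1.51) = 2.44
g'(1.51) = 1.46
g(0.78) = 1.36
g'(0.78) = 1.45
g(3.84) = 5.07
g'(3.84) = 0.69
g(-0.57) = -0.01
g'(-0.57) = 0.09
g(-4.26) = -37.37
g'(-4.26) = -3.01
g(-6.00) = -41.28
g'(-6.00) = 4.88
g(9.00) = 1.98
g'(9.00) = -1.96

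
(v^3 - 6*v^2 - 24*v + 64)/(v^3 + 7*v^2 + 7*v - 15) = (v^3 - 6*v^2 - 24*v + 64)/(v^3 + 7*v^2 + 7*v - 15)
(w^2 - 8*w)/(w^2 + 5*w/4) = 4*(w - 8)/(4*w + 5)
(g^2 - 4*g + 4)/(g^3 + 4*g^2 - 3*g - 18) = (g - 2)/(g^2 + 6*g + 9)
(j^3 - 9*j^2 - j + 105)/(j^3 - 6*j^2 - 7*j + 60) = (j - 7)/(j - 4)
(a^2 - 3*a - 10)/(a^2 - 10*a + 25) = (a + 2)/(a - 5)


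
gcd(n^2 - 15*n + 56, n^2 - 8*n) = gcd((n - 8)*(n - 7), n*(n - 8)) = n - 8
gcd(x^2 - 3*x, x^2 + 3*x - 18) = x - 3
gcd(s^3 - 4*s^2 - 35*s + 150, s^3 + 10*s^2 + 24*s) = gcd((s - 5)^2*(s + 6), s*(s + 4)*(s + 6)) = s + 6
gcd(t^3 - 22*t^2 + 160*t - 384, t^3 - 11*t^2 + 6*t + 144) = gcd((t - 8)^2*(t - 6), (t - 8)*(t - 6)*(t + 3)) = t^2 - 14*t + 48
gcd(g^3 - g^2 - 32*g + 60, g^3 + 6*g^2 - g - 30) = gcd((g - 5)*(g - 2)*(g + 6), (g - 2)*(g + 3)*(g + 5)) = g - 2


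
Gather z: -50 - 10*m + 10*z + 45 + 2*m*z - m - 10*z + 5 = 2*m*z - 11*m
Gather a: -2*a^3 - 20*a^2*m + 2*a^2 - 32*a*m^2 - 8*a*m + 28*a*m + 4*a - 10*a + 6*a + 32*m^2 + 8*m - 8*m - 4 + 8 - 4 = -2*a^3 + a^2*(2 - 20*m) + a*(-32*m^2 + 20*m) + 32*m^2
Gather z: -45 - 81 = -126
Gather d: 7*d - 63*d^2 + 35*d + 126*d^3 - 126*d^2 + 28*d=126*d^3 - 189*d^2 + 70*d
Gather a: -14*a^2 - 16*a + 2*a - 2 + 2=-14*a^2 - 14*a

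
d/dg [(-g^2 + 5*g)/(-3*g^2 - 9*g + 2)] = 2*(12*g^2 - 2*g + 5)/(9*g^4 + 54*g^3 + 69*g^2 - 36*g + 4)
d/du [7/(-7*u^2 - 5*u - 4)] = 7*(14*u + 5)/(7*u^2 + 5*u + 4)^2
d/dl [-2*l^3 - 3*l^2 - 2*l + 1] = -6*l^2 - 6*l - 2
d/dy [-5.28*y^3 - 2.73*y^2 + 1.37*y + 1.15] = -15.84*y^2 - 5.46*y + 1.37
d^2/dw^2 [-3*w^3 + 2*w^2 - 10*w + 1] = 4 - 18*w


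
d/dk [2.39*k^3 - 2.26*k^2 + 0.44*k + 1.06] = 7.17*k^2 - 4.52*k + 0.44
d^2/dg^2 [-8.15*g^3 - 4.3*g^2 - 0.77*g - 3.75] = -48.9*g - 8.6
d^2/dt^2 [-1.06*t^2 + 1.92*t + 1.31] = -2.12000000000000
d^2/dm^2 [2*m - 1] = 0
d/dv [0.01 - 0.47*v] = -0.470000000000000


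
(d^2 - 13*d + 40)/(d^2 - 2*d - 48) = (d - 5)/(d + 6)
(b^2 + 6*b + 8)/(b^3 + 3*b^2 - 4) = (b + 4)/(b^2 + b - 2)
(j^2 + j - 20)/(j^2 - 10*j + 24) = (j + 5)/(j - 6)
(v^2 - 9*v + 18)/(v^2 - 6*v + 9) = (v - 6)/(v - 3)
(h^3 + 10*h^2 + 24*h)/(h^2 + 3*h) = (h^2 + 10*h + 24)/(h + 3)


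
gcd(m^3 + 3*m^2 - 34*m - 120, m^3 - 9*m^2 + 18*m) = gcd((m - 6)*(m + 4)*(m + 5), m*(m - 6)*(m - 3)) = m - 6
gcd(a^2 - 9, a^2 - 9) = a^2 - 9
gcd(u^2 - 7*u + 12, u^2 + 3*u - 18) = u - 3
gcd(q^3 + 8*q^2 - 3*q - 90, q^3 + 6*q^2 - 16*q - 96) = q + 6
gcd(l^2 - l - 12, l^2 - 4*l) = l - 4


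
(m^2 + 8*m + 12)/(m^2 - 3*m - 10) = (m + 6)/(m - 5)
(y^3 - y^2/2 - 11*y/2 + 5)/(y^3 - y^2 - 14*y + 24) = (y^2 + 3*y/2 - 5/2)/(y^2 + y - 12)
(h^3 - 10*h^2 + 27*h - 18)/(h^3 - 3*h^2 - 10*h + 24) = (h^3 - 10*h^2 + 27*h - 18)/(h^3 - 3*h^2 - 10*h + 24)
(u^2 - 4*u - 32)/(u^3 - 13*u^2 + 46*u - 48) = (u + 4)/(u^2 - 5*u + 6)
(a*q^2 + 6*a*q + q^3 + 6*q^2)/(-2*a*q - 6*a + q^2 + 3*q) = q*(a*q + 6*a + q^2 + 6*q)/(-2*a*q - 6*a + q^2 + 3*q)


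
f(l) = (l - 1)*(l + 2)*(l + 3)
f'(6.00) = 157.00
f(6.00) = 360.00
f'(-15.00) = 556.00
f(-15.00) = -2496.00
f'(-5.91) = 58.50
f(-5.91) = -78.62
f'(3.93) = 78.77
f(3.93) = 120.41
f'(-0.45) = -1.99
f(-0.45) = -5.73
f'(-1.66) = -4.01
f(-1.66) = -1.21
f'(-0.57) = -2.59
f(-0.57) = -5.46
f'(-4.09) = 18.46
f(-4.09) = -11.60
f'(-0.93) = -3.85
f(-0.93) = -4.27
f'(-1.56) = -4.18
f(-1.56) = -1.62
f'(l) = (l - 1)*(l + 2) + (l - 1)*(l + 3) + (l + 2)*(l + 3) = 3*l^2 + 8*l + 1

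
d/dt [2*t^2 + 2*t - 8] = 4*t + 2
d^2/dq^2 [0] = 0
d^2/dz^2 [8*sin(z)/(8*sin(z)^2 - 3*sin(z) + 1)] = 8*(-64*sin(z)^5 - 24*sin(z)^4 + 176*sin(z)^3 - 3*sin(z)^2 - 49*sin(z) + 6)/(8*sin(z)^2 - 3*sin(z) + 1)^3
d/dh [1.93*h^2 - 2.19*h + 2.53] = 3.86*h - 2.19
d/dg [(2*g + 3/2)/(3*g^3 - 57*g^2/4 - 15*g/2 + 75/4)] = 4*(-16*g^3 + 20*g^2 + 57*g + 65)/(3*(16*g^6 - 152*g^5 + 281*g^4 + 580*g^3 - 850*g^2 - 500*g + 625))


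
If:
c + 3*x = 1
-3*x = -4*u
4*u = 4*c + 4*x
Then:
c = -1/11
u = 3/11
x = 4/11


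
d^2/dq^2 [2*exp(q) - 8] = 2*exp(q)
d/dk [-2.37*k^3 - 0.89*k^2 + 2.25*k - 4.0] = -7.11*k^2 - 1.78*k + 2.25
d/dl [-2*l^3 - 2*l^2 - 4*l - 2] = -6*l^2 - 4*l - 4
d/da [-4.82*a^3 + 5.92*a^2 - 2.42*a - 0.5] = -14.46*a^2 + 11.84*a - 2.42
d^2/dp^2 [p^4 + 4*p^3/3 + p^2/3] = 12*p^2 + 8*p + 2/3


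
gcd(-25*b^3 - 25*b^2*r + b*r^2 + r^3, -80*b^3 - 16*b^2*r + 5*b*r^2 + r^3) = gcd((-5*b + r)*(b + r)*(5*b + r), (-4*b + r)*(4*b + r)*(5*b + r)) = 5*b + r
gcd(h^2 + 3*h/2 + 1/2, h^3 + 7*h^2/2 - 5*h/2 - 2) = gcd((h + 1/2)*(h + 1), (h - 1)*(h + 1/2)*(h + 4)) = h + 1/2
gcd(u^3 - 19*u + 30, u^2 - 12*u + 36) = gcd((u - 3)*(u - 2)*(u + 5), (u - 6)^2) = 1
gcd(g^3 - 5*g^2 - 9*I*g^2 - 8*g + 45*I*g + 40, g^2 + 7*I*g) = 1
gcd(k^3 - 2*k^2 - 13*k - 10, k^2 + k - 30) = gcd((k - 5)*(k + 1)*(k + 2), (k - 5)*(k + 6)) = k - 5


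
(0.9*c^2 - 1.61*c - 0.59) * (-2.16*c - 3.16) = -1.944*c^3 + 0.6336*c^2 + 6.362*c + 1.8644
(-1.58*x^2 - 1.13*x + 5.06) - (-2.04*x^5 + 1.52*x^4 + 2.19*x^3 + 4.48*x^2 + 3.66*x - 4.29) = 2.04*x^5 - 1.52*x^4 - 2.19*x^3 - 6.06*x^2 - 4.79*x + 9.35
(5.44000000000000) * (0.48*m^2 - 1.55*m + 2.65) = 2.6112*m^2 - 8.432*m + 14.416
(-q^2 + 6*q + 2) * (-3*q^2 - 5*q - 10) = 3*q^4 - 13*q^3 - 26*q^2 - 70*q - 20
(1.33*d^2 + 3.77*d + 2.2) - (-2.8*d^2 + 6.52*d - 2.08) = 4.13*d^2 - 2.75*d + 4.28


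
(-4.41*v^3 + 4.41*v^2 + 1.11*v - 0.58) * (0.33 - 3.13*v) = 13.8033*v^4 - 15.2586*v^3 - 2.019*v^2 + 2.1817*v - 0.1914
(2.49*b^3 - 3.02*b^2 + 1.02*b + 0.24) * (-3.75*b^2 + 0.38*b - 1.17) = -9.3375*b^5 + 12.2712*b^4 - 7.8859*b^3 + 3.021*b^2 - 1.1022*b - 0.2808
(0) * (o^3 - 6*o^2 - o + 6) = 0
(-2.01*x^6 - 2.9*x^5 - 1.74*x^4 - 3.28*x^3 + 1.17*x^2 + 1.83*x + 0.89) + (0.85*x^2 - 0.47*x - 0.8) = -2.01*x^6 - 2.9*x^5 - 1.74*x^4 - 3.28*x^3 + 2.02*x^2 + 1.36*x + 0.09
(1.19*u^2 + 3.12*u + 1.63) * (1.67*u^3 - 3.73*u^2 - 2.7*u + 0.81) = 1.9873*u^5 + 0.7717*u^4 - 12.1285*u^3 - 13.54*u^2 - 1.8738*u + 1.3203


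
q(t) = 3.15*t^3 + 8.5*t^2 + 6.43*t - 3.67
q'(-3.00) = 40.48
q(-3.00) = -31.51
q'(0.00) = 6.43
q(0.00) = -3.67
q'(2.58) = 113.19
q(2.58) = 123.60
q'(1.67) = 61.18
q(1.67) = 45.44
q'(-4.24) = 104.24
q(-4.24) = -118.23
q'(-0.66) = -0.67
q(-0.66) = -5.12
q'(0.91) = 29.73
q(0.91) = 11.59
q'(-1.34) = 0.62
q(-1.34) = -4.60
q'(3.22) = 159.15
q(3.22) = 210.33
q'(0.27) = 11.71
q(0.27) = -1.25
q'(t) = 9.45*t^2 + 17.0*t + 6.43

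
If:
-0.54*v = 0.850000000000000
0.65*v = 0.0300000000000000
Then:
No Solution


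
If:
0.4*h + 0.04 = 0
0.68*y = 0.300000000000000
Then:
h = -0.10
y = 0.44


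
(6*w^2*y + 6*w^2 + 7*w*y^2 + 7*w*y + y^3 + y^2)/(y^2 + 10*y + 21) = (6*w^2*y + 6*w^2 + 7*w*y^2 + 7*w*y + y^3 + y^2)/(y^2 + 10*y + 21)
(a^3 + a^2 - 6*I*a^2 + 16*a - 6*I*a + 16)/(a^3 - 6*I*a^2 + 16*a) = (a + 1)/a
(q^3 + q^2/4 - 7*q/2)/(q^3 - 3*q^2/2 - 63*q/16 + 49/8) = 4*q/(4*q - 7)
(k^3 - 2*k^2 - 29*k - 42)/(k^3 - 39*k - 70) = (k + 3)/(k + 5)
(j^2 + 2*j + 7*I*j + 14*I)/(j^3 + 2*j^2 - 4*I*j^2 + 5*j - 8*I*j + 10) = (j + 7*I)/(j^2 - 4*I*j + 5)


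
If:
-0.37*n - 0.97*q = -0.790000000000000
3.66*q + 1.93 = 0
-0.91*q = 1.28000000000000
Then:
No Solution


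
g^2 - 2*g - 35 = (g - 7)*(g + 5)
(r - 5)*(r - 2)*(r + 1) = r^3 - 6*r^2 + 3*r + 10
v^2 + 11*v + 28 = (v + 4)*(v + 7)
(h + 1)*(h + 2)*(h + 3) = h^3 + 6*h^2 + 11*h + 6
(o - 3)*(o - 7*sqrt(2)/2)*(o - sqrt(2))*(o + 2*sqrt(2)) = o^4 - 5*sqrt(2)*o^3/2 - 3*o^3 - 11*o^2 + 15*sqrt(2)*o^2/2 + 14*sqrt(2)*o + 33*o - 42*sqrt(2)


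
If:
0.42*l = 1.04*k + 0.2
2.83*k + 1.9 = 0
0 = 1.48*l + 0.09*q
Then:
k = -0.67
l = -1.19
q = 19.51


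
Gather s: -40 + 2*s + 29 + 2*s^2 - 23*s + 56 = 2*s^2 - 21*s + 45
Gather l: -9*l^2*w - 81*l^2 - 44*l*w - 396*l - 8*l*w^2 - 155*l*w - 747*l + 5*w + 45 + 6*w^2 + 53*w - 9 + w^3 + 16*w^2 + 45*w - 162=l^2*(-9*w - 81) + l*(-8*w^2 - 199*w - 1143) + w^3 + 22*w^2 + 103*w - 126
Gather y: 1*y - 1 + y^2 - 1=y^2 + y - 2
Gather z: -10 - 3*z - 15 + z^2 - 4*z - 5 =z^2 - 7*z - 30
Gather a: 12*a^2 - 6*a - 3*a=12*a^2 - 9*a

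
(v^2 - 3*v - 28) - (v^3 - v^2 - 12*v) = -v^3 + 2*v^2 + 9*v - 28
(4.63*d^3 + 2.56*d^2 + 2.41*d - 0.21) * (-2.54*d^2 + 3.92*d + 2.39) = -11.7602*d^5 + 11.6472*d^4 + 14.9795*d^3 + 16.099*d^2 + 4.9367*d - 0.5019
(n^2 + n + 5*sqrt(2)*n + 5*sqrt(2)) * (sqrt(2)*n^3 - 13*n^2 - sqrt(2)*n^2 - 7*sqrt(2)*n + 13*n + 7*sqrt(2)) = sqrt(2)*n^5 - 3*n^4 - 73*sqrt(2)*n^3 - 67*n^2 + 72*sqrt(2)*n + 70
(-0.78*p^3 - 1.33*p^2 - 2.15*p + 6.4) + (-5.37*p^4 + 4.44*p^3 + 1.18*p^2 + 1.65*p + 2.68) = -5.37*p^4 + 3.66*p^3 - 0.15*p^2 - 0.5*p + 9.08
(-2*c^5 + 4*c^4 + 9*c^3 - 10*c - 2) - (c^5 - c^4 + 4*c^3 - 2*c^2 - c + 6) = -3*c^5 + 5*c^4 + 5*c^3 + 2*c^2 - 9*c - 8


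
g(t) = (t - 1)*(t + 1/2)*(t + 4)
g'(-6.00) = 63.50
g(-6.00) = -77.00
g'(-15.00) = 567.50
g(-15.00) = -2552.00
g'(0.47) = 1.45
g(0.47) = -2.30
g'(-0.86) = -6.30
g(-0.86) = 2.10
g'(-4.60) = 28.78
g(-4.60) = -13.78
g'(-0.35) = -4.58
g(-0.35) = -0.74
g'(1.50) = 14.75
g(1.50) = 5.50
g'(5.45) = 124.76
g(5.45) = 250.21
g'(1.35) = 12.42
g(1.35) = 3.46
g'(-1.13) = -6.58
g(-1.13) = 3.85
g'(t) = (t - 1)*(t + 1/2) + (t - 1)*(t + 4) + (t + 1/2)*(t + 4) = 3*t^2 + 7*t - 5/2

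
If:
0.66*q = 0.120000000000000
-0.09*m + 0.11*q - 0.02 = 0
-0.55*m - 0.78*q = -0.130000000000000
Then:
No Solution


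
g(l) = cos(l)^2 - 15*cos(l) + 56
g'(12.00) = -7.14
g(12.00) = 44.05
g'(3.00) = 2.40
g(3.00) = 71.83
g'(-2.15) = -13.47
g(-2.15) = 64.51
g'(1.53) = 14.91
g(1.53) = 55.39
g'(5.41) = -10.51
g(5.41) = 46.78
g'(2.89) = 4.22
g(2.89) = 71.47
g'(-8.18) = -14.82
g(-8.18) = 60.91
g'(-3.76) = 9.64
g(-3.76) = 68.89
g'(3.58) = -7.14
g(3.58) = 70.40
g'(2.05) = 14.13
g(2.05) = 63.13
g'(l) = -2*sin(l)*cos(l) + 15*sin(l)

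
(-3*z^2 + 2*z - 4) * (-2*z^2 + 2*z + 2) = 6*z^4 - 10*z^3 + 6*z^2 - 4*z - 8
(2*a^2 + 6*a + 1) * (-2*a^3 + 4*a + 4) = -4*a^5 - 12*a^4 + 6*a^3 + 32*a^2 + 28*a + 4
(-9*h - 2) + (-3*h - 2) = -12*h - 4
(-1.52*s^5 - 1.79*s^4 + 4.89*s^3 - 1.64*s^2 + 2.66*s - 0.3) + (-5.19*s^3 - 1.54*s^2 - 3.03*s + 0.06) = -1.52*s^5 - 1.79*s^4 - 0.300000000000001*s^3 - 3.18*s^2 - 0.37*s - 0.24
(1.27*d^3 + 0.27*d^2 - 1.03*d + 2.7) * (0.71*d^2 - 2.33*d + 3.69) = 0.9017*d^5 - 2.7674*d^4 + 3.3259*d^3 + 5.3132*d^2 - 10.0917*d + 9.963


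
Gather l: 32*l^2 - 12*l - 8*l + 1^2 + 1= 32*l^2 - 20*l + 2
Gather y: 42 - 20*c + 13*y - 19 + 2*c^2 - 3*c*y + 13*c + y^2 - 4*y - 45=2*c^2 - 7*c + y^2 + y*(9 - 3*c) - 22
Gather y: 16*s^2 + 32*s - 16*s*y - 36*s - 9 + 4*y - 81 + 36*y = 16*s^2 - 4*s + y*(40 - 16*s) - 90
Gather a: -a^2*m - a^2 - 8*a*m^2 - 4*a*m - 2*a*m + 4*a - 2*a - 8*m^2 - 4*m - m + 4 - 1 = a^2*(-m - 1) + a*(-8*m^2 - 6*m + 2) - 8*m^2 - 5*m + 3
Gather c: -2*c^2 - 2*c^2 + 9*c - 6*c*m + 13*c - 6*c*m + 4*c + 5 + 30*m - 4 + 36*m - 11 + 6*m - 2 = -4*c^2 + c*(26 - 12*m) + 72*m - 12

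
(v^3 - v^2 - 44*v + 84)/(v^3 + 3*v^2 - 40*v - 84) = (v - 2)/(v + 2)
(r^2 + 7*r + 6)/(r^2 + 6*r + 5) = (r + 6)/(r + 5)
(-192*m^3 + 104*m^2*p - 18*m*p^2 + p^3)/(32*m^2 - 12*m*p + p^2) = -6*m + p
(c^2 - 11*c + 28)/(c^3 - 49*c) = (c - 4)/(c*(c + 7))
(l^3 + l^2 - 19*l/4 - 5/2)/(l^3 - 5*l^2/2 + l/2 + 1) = (l + 5/2)/(l - 1)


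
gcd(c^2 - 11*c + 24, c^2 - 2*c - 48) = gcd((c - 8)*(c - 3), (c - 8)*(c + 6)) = c - 8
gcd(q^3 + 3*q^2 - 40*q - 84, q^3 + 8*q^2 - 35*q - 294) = q^2 + q - 42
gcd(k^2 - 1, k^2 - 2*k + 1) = k - 1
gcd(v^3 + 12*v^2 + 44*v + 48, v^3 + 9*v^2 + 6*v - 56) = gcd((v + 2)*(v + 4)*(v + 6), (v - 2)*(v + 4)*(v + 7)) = v + 4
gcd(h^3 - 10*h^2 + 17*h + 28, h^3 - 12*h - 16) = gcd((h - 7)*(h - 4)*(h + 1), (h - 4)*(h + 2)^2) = h - 4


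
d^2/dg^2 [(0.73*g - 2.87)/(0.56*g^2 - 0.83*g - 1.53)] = ((4.4262 - 2.4528*g)*(-0.56*g^2 + 0.83*g + 1.53) - (0.73*g - 2.87)*(1.12*g - 0.83)*(2.24*g - 1.66))/(-0.56*g^2 + 0.83*g + 1.53)^3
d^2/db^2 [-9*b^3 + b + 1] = -54*b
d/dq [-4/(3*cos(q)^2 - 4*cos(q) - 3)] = 8*(2 - 3*cos(q))*sin(q)/(3*sin(q)^2 + 4*cos(q))^2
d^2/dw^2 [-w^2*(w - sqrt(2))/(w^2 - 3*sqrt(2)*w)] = -24/(w^3 - 9*sqrt(2)*w^2 + 54*w - 54*sqrt(2))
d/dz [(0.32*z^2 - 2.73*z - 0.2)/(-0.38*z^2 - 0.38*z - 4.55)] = (-1.159*z^2 - 3.064*z + 12.3455)/(0.1444*z^4 + 0.2888*z^3 + 3.6024*z^2 + 3.458*z + 20.7025)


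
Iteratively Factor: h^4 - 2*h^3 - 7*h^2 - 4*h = (h - 4)*(h^3 + 2*h^2 + h) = (h - 4)*(h + 1)*(h^2 + h) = h*(h - 4)*(h + 1)*(h + 1)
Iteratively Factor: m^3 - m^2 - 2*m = (m + 1)*(m^2 - 2*m) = (m - 2)*(m + 1)*(m)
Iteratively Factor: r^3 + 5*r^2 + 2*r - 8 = (r + 4)*(r^2 + r - 2) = (r + 2)*(r + 4)*(r - 1)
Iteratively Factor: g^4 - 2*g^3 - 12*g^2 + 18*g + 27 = (g + 3)*(g^3 - 5*g^2 + 3*g + 9) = (g - 3)*(g + 3)*(g^2 - 2*g - 3) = (g - 3)^2*(g + 3)*(g + 1)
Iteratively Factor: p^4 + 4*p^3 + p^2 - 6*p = (p)*(p^3 + 4*p^2 + p - 6) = p*(p - 1)*(p^2 + 5*p + 6) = p*(p - 1)*(p + 2)*(p + 3)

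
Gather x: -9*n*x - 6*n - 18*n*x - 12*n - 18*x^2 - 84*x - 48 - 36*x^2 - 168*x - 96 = -18*n - 54*x^2 + x*(-27*n - 252) - 144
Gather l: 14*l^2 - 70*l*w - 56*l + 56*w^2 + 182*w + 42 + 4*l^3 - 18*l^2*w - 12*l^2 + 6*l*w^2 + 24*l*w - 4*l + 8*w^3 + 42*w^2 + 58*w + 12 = 4*l^3 + l^2*(2 - 18*w) + l*(6*w^2 - 46*w - 60) + 8*w^3 + 98*w^2 + 240*w + 54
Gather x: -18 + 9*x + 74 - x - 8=8*x + 48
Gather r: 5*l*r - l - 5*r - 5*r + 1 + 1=-l + r*(5*l - 10) + 2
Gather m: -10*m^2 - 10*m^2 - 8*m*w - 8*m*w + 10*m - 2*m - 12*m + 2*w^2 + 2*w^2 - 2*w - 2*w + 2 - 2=-20*m^2 + m*(-16*w - 4) + 4*w^2 - 4*w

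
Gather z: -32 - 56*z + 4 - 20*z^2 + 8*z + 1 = -20*z^2 - 48*z - 27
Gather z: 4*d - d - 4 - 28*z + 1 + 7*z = 3*d - 21*z - 3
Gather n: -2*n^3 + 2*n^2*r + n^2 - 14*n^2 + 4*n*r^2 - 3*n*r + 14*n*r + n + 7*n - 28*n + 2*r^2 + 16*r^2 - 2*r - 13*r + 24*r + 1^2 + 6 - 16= -2*n^3 + n^2*(2*r - 13) + n*(4*r^2 + 11*r - 20) + 18*r^2 + 9*r - 9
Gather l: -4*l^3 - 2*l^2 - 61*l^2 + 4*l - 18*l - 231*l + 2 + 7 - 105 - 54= -4*l^3 - 63*l^2 - 245*l - 150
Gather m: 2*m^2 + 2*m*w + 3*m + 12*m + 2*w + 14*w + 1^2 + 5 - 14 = 2*m^2 + m*(2*w + 15) + 16*w - 8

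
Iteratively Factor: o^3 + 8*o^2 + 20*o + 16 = (o + 4)*(o^2 + 4*o + 4) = (o + 2)*(o + 4)*(o + 2)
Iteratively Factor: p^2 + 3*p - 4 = (p + 4)*(p - 1)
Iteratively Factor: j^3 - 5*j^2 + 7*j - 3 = (j - 1)*(j^2 - 4*j + 3) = (j - 1)^2*(j - 3)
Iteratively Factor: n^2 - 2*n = (n)*(n - 2)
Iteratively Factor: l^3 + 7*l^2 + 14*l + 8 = (l + 4)*(l^2 + 3*l + 2) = (l + 2)*(l + 4)*(l + 1)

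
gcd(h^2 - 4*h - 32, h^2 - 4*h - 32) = h^2 - 4*h - 32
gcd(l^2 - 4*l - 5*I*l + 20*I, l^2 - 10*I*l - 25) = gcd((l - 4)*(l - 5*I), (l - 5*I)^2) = l - 5*I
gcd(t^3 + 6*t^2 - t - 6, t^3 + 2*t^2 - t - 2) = t^2 - 1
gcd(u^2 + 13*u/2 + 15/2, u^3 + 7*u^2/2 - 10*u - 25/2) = u + 5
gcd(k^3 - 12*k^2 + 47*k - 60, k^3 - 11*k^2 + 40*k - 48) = k^2 - 7*k + 12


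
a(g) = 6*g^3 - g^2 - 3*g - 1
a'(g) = 18*g^2 - 2*g - 3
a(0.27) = -1.76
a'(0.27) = -2.23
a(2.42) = 70.92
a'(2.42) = 97.58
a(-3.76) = -322.80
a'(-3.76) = 259.00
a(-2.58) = -102.96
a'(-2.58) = 121.98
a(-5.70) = -1127.55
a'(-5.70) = 593.22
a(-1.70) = -28.27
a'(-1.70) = 52.42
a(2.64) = 94.51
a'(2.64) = 117.17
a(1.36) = 8.16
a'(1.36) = 27.57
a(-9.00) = -4429.00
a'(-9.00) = 1473.00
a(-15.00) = -20431.00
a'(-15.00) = 4077.00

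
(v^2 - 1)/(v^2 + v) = (v - 1)/v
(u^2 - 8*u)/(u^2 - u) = (u - 8)/(u - 1)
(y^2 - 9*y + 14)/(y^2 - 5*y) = (y^2 - 9*y + 14)/(y*(y - 5))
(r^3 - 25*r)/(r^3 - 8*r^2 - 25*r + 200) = r/(r - 8)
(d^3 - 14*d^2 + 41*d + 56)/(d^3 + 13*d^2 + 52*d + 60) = (d^3 - 14*d^2 + 41*d + 56)/(d^3 + 13*d^2 + 52*d + 60)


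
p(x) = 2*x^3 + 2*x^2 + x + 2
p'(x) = 6*x^2 + 4*x + 1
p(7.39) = 925.78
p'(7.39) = 358.23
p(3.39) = 106.29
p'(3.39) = 83.51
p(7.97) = 1149.53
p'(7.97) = 414.01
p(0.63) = 3.92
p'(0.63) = 5.90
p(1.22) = 9.83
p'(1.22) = 14.81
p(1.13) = 8.57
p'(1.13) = 13.18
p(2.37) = 42.23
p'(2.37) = 44.18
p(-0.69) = 1.61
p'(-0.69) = 1.10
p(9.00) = 1631.00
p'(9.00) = 523.00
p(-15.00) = -6313.00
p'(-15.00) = 1291.00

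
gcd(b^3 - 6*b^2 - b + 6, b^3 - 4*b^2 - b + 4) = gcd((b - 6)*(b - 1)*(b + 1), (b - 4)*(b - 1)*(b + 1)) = b^2 - 1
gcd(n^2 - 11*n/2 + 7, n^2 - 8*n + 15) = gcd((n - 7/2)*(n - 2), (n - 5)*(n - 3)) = 1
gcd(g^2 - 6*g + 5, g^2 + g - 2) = g - 1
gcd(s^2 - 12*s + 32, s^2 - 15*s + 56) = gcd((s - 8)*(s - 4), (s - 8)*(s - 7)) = s - 8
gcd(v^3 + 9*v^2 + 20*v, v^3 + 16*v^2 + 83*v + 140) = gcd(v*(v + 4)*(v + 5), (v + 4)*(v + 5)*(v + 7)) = v^2 + 9*v + 20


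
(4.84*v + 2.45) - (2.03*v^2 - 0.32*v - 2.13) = -2.03*v^2 + 5.16*v + 4.58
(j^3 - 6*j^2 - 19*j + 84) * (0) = 0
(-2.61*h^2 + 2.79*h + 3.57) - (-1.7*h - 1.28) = -2.61*h^2 + 4.49*h + 4.85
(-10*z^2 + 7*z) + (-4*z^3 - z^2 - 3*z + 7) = -4*z^3 - 11*z^2 + 4*z + 7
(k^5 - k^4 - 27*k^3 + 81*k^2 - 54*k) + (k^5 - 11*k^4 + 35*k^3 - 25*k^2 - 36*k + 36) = 2*k^5 - 12*k^4 + 8*k^3 + 56*k^2 - 90*k + 36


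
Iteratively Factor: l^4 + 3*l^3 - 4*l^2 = (l + 4)*(l^3 - l^2) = l*(l + 4)*(l^2 - l) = l^2*(l + 4)*(l - 1)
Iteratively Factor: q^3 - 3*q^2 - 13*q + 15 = (q - 5)*(q^2 + 2*q - 3) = (q - 5)*(q + 3)*(q - 1)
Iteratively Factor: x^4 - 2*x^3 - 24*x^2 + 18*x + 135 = (x + 3)*(x^3 - 5*x^2 - 9*x + 45) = (x + 3)^2*(x^2 - 8*x + 15) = (x - 5)*(x + 3)^2*(x - 3)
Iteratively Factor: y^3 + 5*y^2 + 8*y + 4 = (y + 2)*(y^2 + 3*y + 2) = (y + 1)*(y + 2)*(y + 2)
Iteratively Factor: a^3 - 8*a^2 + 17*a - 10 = (a - 1)*(a^2 - 7*a + 10) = (a - 5)*(a - 1)*(a - 2)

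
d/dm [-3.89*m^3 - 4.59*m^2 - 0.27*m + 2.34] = -11.67*m^2 - 9.18*m - 0.27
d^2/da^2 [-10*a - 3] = 0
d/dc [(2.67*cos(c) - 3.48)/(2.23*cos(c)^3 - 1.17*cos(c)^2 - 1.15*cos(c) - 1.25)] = (11.9082*cos(c)^3 - 26.4051*cos(c)^2 + 8.1432*cos(c) + 7.3395)*sin(c)/(4.9729*cos(c)^6 - 5.2182*cos(c)^5 - 3.7601*cos(c)^4 - 2.884*cos(c)^3 + 4.2475*cos(c)^2 + 2.875*cos(c) + 1.5625)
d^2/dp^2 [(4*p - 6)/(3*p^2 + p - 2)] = 4*((7 - 18*p)*(3*p^2 + p - 2) + (2*p - 3)*(6*p + 1)^2)/(3*p^2 + p - 2)^3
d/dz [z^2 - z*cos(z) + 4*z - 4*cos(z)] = z*sin(z) + 2*z + 4*sin(z) - cos(z) + 4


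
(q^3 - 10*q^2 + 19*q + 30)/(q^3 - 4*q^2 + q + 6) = (q^2 - 11*q + 30)/(q^2 - 5*q + 6)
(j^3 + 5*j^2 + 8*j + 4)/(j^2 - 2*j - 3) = (j^2 + 4*j + 4)/(j - 3)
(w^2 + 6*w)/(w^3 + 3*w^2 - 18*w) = 1/(w - 3)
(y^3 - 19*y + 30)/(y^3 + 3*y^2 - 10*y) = (y - 3)/y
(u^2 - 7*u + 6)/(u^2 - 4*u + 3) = (u - 6)/(u - 3)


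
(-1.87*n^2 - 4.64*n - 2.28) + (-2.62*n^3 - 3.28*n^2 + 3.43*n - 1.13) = -2.62*n^3 - 5.15*n^2 - 1.21*n - 3.41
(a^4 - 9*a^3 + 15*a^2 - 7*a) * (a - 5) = a^5 - 14*a^4 + 60*a^3 - 82*a^2 + 35*a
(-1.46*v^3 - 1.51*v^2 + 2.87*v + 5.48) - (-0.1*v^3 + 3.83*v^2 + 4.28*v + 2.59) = -1.36*v^3 - 5.34*v^2 - 1.41*v + 2.89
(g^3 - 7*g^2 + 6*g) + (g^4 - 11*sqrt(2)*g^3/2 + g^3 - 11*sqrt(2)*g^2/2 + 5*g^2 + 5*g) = g^4 - 11*sqrt(2)*g^3/2 + 2*g^3 - 11*sqrt(2)*g^2/2 - 2*g^2 + 11*g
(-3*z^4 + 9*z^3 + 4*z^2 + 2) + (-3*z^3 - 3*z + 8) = -3*z^4 + 6*z^3 + 4*z^2 - 3*z + 10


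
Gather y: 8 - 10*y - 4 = 4 - 10*y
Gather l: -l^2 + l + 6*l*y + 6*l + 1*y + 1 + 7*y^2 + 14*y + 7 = -l^2 + l*(6*y + 7) + 7*y^2 + 15*y + 8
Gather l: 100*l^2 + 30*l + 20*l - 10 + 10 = 100*l^2 + 50*l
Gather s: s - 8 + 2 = s - 6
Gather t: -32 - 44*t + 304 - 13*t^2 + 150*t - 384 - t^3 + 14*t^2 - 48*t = -t^3 + t^2 + 58*t - 112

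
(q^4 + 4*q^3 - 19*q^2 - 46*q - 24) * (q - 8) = q^5 - 4*q^4 - 51*q^3 + 106*q^2 + 344*q + 192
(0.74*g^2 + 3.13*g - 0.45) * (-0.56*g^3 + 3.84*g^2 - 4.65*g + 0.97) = -0.4144*g^5 + 1.0888*g^4 + 8.8302*g^3 - 15.5647*g^2 + 5.1286*g - 0.4365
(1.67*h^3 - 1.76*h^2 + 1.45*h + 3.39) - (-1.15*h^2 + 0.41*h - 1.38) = 1.67*h^3 - 0.61*h^2 + 1.04*h + 4.77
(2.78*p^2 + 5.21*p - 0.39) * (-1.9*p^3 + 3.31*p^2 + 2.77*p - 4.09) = -5.282*p^5 - 0.6972*p^4 + 25.6867*p^3 + 1.7706*p^2 - 22.3892*p + 1.5951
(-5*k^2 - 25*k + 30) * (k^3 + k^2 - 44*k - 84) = -5*k^5 - 30*k^4 + 225*k^3 + 1550*k^2 + 780*k - 2520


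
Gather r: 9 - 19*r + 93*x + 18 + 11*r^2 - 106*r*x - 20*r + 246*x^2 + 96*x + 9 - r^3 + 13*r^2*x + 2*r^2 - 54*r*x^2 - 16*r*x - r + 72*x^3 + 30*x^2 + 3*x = -r^3 + r^2*(13*x + 13) + r*(-54*x^2 - 122*x - 40) + 72*x^3 + 276*x^2 + 192*x + 36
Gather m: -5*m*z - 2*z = -5*m*z - 2*z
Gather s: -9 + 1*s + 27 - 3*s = 18 - 2*s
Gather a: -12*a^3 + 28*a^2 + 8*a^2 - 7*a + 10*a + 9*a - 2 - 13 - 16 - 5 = -12*a^3 + 36*a^2 + 12*a - 36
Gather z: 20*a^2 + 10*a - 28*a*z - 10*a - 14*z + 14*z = 20*a^2 - 28*a*z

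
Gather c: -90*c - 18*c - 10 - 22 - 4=-108*c - 36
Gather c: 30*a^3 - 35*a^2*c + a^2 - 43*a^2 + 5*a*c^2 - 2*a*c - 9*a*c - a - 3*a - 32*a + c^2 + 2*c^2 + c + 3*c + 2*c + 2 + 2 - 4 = 30*a^3 - 42*a^2 - 36*a + c^2*(5*a + 3) + c*(-35*a^2 - 11*a + 6)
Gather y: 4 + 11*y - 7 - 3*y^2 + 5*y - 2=-3*y^2 + 16*y - 5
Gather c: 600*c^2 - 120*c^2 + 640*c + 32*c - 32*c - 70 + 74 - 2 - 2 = 480*c^2 + 640*c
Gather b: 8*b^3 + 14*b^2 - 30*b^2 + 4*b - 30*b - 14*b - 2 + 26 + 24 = 8*b^3 - 16*b^2 - 40*b + 48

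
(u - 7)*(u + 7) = u^2 - 49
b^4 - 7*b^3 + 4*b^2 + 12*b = b*(b - 6)*(b - 2)*(b + 1)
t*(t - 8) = t^2 - 8*t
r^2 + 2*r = r*(r + 2)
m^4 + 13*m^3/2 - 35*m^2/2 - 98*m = m*(m - 4)*(m + 7/2)*(m + 7)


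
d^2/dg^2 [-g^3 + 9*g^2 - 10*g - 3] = 18 - 6*g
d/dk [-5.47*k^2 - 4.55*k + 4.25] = -10.94*k - 4.55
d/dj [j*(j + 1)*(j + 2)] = 3*j^2 + 6*j + 2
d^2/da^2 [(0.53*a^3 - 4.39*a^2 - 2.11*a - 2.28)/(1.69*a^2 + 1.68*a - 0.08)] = (-1.4210854715202e-14*a^4 + 16.01049*a^3 - 43.060008*a^2 - 40.531536*a - 14.110016)/(4.826809*a^6 + 14.394744*a^5 + 13.624104*a^4 + 3.378816*a^3 - 0.644928*a^2 + 0.032256*a - 0.000512)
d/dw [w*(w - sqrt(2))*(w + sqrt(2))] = 3*w^2 - 2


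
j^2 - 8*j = j*(j - 8)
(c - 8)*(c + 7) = c^2 - c - 56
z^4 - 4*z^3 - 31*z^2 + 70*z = z*(z - 7)*(z - 2)*(z + 5)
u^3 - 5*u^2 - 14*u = u*(u - 7)*(u + 2)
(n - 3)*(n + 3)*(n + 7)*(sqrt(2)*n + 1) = sqrt(2)*n^4 + n^3 + 7*sqrt(2)*n^3 - 9*sqrt(2)*n^2 + 7*n^2 - 63*sqrt(2)*n - 9*n - 63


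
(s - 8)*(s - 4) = s^2 - 12*s + 32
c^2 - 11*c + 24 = (c - 8)*(c - 3)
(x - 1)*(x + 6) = x^2 + 5*x - 6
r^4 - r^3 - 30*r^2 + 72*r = r*(r - 4)*(r - 3)*(r + 6)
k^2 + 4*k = k*(k + 4)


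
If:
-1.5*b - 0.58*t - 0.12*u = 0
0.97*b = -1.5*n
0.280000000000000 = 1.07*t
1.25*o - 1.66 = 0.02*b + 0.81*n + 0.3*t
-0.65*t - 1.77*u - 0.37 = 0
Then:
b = -0.08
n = 0.05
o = 1.42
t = 0.26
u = -0.31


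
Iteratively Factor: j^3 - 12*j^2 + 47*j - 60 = (j - 5)*(j^2 - 7*j + 12) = (j - 5)*(j - 4)*(j - 3)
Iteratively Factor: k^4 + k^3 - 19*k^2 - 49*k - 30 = (k + 2)*(k^3 - k^2 - 17*k - 15) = (k - 5)*(k + 2)*(k^2 + 4*k + 3) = (k - 5)*(k + 1)*(k + 2)*(k + 3)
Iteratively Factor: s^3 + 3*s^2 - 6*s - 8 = (s - 2)*(s^2 + 5*s + 4) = (s - 2)*(s + 4)*(s + 1)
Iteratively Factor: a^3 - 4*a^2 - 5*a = (a - 5)*(a^2 + a) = a*(a - 5)*(a + 1)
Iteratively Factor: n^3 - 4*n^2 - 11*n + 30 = (n - 5)*(n^2 + n - 6) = (n - 5)*(n - 2)*(n + 3)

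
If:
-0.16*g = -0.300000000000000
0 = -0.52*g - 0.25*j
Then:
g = 1.88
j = -3.90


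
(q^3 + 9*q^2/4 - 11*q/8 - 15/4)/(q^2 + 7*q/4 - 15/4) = (q^2 + 7*q/2 + 3)/(q + 3)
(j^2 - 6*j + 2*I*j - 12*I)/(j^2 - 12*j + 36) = (j + 2*I)/(j - 6)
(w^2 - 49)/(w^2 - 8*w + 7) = (w + 7)/(w - 1)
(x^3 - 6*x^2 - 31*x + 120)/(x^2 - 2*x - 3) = (x^2 - 3*x - 40)/(x + 1)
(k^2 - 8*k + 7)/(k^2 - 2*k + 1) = (k - 7)/(k - 1)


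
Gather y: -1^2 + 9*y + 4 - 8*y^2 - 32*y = -8*y^2 - 23*y + 3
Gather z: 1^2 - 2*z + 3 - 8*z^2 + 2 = -8*z^2 - 2*z + 6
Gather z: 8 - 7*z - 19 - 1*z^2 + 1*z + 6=-z^2 - 6*z - 5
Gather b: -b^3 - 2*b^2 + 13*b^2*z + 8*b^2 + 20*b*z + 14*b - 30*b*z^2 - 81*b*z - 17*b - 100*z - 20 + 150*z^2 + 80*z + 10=-b^3 + b^2*(13*z + 6) + b*(-30*z^2 - 61*z - 3) + 150*z^2 - 20*z - 10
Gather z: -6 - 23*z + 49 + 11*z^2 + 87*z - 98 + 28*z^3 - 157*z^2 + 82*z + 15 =28*z^3 - 146*z^2 + 146*z - 40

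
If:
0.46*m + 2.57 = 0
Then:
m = -5.59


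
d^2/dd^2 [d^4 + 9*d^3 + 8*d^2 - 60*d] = 12*d^2 + 54*d + 16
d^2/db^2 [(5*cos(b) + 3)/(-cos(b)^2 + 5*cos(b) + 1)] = (-45*sin(b)^4*cos(b) - 37*sin(b)^4 + 118*sin(b)^2 - 115*cos(b)/4 - 15*cos(3*b)/4 + 5*cos(5*b)/2 + 25)/(sin(b)^2 + 5*cos(b))^3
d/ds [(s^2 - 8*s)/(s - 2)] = (s^2 - 4*s + 16)/(s^2 - 4*s + 4)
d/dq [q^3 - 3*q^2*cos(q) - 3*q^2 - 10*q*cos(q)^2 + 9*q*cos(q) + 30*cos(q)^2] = 3*q^2*sin(q) + 3*q^2 - 9*q*sin(q) + 10*q*sin(2*q) - 6*q*cos(q) - 6*q - 30*sin(2*q) - 10*cos(q)^2 + 9*cos(q)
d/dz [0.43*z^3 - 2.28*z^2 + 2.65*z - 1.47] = 1.29*z^2 - 4.56*z + 2.65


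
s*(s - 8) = s^2 - 8*s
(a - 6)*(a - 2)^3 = a^4 - 12*a^3 + 48*a^2 - 80*a + 48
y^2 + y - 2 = (y - 1)*(y + 2)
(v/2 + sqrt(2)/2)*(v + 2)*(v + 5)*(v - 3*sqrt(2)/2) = v^4/2 - sqrt(2)*v^3/4 + 7*v^3/2 - 7*sqrt(2)*v^2/4 + 7*v^2/2 - 21*v/2 - 5*sqrt(2)*v/2 - 15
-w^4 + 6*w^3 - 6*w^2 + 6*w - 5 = (w - 5)*(w + I)*(I*w + 1)*(I*w - I)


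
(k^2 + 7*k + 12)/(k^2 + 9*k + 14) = (k^2 + 7*k + 12)/(k^2 + 9*k + 14)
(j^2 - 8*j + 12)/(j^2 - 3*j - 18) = (j - 2)/(j + 3)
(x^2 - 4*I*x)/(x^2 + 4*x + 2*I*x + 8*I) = x*(x - 4*I)/(x^2 + 2*x*(2 + I) + 8*I)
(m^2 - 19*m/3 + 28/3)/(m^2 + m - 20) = (m - 7/3)/(m + 5)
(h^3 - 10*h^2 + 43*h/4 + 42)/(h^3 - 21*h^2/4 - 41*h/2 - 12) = (4*h^2 - 8*h - 21)/(4*h^2 + 11*h + 6)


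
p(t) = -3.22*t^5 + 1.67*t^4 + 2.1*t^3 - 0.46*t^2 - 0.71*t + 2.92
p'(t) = -16.1*t^4 + 6.68*t^3 + 6.3*t^2 - 0.92*t - 0.71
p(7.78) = -84704.40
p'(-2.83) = -1131.75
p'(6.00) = -19202.15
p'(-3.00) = -1425.71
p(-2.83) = 645.27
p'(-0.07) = -0.62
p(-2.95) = 792.97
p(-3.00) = 861.94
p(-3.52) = 1904.59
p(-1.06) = 7.07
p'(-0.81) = -6.31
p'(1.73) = -93.07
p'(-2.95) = -1333.97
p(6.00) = -22438.70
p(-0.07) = 2.97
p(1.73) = -23.75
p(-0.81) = 3.92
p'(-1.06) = -20.94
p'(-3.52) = -2682.46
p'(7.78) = -55466.22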